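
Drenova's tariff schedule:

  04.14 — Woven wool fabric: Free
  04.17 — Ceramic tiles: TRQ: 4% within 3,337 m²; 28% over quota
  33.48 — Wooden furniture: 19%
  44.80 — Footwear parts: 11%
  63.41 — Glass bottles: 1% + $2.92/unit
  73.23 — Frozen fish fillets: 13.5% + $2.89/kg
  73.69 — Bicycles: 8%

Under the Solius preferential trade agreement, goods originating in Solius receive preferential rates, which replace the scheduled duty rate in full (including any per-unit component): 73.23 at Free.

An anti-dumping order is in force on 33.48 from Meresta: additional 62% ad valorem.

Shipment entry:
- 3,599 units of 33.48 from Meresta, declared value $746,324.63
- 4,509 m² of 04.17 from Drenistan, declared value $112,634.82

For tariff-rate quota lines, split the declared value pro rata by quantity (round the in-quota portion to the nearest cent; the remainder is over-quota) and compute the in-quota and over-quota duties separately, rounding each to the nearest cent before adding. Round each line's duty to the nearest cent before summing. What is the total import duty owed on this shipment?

$616,054.72

Line 1 (33.48, Meresta, 3,599 units, $746,324.63):
Base rate for 33.48 is 19%.
Additional duty on 33.48 from Meresta: +62%. Applied ad valorem rate: 19% + 62% = 81%.
Duty = $746,324.63 × 81% = $604,522.95.
Line 2 (04.17, Drenistan, 4,509 m², $112,634.82):
Code 04.17 is under a tariff-rate quota (threshold 3,337 m²). In-quota: 3,337 m² at 4%; over-quota: 1,172 m² at 28%.
Pro-rata value split: in-quota = $112,634.82 × 3,337/4,509 = $83,358.26; over-quota = $112,634.82 − $83,358.26 = $29,276.56.
In-quota duty = $83,358.26 × 4% = $3,334.33. Over-quota duty = $29,276.56 × 28% = $8,197.44.
Line duty = $3,334.33 + $8,197.44 = $11,531.77.
Total = $604,522.95 + $11,531.77 = $616,054.72.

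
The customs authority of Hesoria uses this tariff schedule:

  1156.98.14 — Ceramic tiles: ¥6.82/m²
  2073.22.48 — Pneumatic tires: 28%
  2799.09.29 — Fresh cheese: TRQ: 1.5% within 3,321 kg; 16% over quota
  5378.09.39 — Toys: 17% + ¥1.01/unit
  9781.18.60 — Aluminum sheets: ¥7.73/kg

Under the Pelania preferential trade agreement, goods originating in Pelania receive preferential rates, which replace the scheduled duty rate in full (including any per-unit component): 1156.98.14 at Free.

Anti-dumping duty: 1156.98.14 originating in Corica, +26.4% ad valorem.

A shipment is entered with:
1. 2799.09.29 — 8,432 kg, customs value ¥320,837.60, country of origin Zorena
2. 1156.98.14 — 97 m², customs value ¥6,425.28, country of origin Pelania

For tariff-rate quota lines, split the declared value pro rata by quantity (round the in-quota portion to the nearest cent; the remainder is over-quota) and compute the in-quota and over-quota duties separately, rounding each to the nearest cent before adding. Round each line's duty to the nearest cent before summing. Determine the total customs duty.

Line 1 (2799.09.29, Zorena, 8,432 kg, ¥320,837.60):
Code 2799.09.29 is under a tariff-rate quota (threshold 3,321 kg). In-quota: 3,321 kg at 1.5%; over-quota: 5,111 kg at 16%.
Pro-rata value split: in-quota = ¥320,837.60 × 3,321/8,432 = ¥126,364.05; over-quota = ¥320,837.60 − ¥126,364.05 = ¥194,473.55.
In-quota duty = ¥126,364.05 × 1.5% = ¥1,895.46. Over-quota duty = ¥194,473.55 × 16% = ¥31,115.77.
Line duty = ¥1,895.46 + ¥31,115.77 = ¥33,011.23.
Line 2 (1156.98.14, Pelania, 97 m², ¥6,425.28):
Base rate for 1156.98.14 is ¥6.82/m².
Origin Pelania qualifies under the Hesoria–Pelania agreement and 1156.98.14 is covered: preferential rate Free applies instead.
The additional-duty order on 1156.98.14 targets Corica, not Pelania; it does not apply.
Duty = ¥6,425.28 × 0% = ¥0.00.
Total = ¥33,011.23 + ¥0.00 = ¥33,011.23.

¥33,011.23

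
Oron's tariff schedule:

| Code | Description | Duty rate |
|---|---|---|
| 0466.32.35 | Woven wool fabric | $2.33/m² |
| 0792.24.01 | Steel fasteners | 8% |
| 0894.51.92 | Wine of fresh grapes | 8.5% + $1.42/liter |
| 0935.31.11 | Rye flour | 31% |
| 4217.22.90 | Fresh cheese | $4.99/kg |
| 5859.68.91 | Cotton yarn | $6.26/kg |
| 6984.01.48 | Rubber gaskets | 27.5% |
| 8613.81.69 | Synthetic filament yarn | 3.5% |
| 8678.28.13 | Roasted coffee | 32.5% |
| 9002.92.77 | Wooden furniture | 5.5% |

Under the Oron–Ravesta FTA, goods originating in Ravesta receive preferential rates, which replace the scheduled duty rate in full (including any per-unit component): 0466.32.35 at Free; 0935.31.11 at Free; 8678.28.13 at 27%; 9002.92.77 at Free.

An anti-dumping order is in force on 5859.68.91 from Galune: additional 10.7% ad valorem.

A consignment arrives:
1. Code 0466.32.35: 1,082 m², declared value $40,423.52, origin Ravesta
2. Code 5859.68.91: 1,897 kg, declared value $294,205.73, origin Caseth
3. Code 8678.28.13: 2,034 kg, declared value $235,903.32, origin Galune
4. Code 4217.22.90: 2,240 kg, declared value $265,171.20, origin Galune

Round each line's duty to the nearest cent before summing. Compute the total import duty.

$99,721.40

Line 1 (0466.32.35, Ravesta, 1,082 m², $40,423.52):
Base rate for 0466.32.35 is $2.33/m².
Origin Ravesta qualifies under the Oron–Ravesta agreement and 0466.32.35 is covered: preferential rate Free applies instead.
Duty = $40,423.52 × 0% = $0.00.
Line 2 (5859.68.91, Caseth, 1,897 kg, $294,205.73):
Base rate for 5859.68.91 is $6.26/kg.
The additional-duty order on 5859.68.91 targets Galune, not Caseth; it does not apply.
Duty = 1,897 × $6.26 = $11,875.22.
Line 3 (8678.28.13, Galune, 2,034 kg, $235,903.32):
Base rate for 8678.28.13 is 32.5%.
8678.28.13 has an FTA preferential rate, but origin Galune is not Ravesta; base rate stands.
Duty = $235,903.32 × 32.5% = $76,668.58.
Line 4 (4217.22.90, Galune, 2,240 kg, $265,171.20):
Base rate for 4217.22.90 is $4.99/kg.
Duty = 2,240 × $4.99 = $11,177.60.
Total = $0.00 + $11,875.22 + $76,668.58 + $11,177.60 = $99,721.40.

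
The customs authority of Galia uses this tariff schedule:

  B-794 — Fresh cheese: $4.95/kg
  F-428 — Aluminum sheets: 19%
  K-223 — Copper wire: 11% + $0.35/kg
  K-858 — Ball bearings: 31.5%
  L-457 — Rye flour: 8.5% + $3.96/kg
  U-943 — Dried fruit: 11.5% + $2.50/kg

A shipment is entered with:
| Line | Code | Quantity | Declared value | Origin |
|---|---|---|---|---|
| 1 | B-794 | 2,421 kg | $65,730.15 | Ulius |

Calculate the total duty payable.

Line 1 (B-794, Ulius, 2,421 kg, $65,730.15):
Base rate for B-794 is $4.95/kg.
Duty = 2,421 × $4.95 = $11,983.95.

$11,983.95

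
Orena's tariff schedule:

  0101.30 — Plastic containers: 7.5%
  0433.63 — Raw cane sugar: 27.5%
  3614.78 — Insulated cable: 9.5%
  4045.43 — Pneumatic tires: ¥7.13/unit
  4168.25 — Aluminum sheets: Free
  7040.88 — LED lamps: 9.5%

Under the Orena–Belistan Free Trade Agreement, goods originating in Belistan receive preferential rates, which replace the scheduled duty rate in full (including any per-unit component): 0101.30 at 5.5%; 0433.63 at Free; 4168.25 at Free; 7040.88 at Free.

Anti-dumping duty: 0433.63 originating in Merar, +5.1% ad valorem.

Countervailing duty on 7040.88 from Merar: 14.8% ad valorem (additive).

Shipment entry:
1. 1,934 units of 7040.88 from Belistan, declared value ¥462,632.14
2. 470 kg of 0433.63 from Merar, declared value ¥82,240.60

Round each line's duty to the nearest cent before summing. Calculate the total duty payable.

¥26,810.44

Line 1 (7040.88, Belistan, 1,934 units, ¥462,632.14):
Base rate for 7040.88 is 9.5%.
Origin Belistan qualifies under the Orena–Belistan agreement and 7040.88 is covered: preferential rate Free applies instead.
The additional-duty order on 7040.88 targets Merar, not Belistan; it does not apply.
Duty = ¥462,632.14 × 0% = ¥0.00.
Line 2 (0433.63, Merar, 470 kg, ¥82,240.60):
Base rate for 0433.63 is 27.5%.
0433.63 has an FTA preferential rate, but origin Merar is not Belistan; base rate stands.
Additional duty on 0433.63 from Merar: +5.1%. Applied ad valorem rate: 27.5% + 5.1% = 32.6%.
Duty = ¥82,240.60 × 32.6% = ¥26,810.44.
Total = ¥0.00 + ¥26,810.44 = ¥26,810.44.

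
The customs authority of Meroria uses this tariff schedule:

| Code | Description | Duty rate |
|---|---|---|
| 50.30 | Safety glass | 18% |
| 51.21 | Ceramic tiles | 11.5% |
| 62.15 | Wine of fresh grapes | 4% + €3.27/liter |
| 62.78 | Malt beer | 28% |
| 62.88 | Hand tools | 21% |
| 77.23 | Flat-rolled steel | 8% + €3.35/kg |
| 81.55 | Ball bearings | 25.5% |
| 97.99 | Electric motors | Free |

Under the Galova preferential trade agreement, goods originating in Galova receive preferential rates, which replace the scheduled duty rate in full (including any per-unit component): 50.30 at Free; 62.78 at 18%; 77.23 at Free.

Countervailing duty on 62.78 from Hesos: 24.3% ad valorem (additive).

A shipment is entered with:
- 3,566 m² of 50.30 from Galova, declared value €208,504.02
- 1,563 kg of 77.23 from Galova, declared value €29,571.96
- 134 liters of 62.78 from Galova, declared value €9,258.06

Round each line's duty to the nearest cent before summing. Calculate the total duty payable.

€1,666.45

Line 1 (50.30, Galova, 3,566 m², €208,504.02):
Base rate for 50.30 is 18%.
Origin Galova qualifies under the Meroria–Galova agreement and 50.30 is covered: preferential rate Free applies instead.
Duty = €208,504.02 × 0% = €0.00.
Line 2 (77.23, Galova, 1,563 kg, €29,571.96):
Base rate for 77.23 is 8% + €3.35/kg.
Origin Galova qualifies under the Meroria–Galova agreement and 77.23 is covered: preferential rate Free applies instead.
Duty = €29,571.96 × 0% = €0.00.
Line 3 (62.78, Galova, 134 liters, €9,258.06):
Base rate for 62.78 is 28%.
Origin Galova qualifies under the Meroria–Galova agreement and 62.78 is covered: preferential rate 18% applies instead.
The additional-duty order on 62.78 targets Hesos, not Galova; it does not apply.
Duty = €9,258.06 × 18% = €1,666.45.
Total = €0.00 + €0.00 + €1,666.45 = €1,666.45.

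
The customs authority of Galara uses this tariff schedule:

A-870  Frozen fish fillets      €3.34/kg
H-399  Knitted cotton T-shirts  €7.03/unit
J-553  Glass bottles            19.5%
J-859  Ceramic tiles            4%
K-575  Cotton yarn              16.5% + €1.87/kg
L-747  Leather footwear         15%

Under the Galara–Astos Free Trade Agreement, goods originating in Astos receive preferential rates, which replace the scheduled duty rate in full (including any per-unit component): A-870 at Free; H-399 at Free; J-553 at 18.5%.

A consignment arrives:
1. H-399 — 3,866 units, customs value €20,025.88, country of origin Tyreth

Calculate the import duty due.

€27,177.98

Line 1 (H-399, Tyreth, 3,866 units, €20,025.88):
Base rate for H-399 is €7.03/unit.
H-399 has an FTA preferential rate, but origin Tyreth is not Astos; base rate stands.
Duty = 3,866 × €7.03 = €27,177.98.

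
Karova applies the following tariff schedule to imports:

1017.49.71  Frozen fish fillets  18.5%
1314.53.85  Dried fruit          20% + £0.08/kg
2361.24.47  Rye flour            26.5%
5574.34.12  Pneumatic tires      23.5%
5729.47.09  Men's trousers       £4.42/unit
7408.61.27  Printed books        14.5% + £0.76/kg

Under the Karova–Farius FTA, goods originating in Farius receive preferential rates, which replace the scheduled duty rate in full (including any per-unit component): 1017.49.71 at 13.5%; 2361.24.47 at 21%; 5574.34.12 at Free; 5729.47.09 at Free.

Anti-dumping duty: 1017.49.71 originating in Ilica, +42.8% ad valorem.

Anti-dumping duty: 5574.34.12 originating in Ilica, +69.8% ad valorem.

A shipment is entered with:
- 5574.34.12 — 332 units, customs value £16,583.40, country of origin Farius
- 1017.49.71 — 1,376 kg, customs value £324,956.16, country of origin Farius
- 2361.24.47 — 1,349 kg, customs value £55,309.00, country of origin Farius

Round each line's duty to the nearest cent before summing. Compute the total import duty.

£55,483.97

Line 1 (5574.34.12, Farius, 332 units, £16,583.40):
Base rate for 5574.34.12 is 23.5%.
Origin Farius qualifies under the Karova–Farius agreement and 5574.34.12 is covered: preferential rate Free applies instead.
The additional-duty order on 5574.34.12 targets Ilica, not Farius; it does not apply.
Duty = £16,583.40 × 0% = £0.00.
Line 2 (1017.49.71, Farius, 1,376 kg, £324,956.16):
Base rate for 1017.49.71 is 18.5%.
Origin Farius qualifies under the Karova–Farius agreement and 1017.49.71 is covered: preferential rate 13.5% applies instead.
The additional-duty order on 1017.49.71 targets Ilica, not Farius; it does not apply.
Duty = £324,956.16 × 13.5% = £43,869.08.
Line 3 (2361.24.47, Farius, 1,349 kg, £55,309.00):
Base rate for 2361.24.47 is 26.5%.
Origin Farius qualifies under the Karova–Farius agreement and 2361.24.47 is covered: preferential rate 21% applies instead.
Duty = £55,309.00 × 21% = £11,614.89.
Total = £0.00 + £43,869.08 + £11,614.89 = £55,483.97.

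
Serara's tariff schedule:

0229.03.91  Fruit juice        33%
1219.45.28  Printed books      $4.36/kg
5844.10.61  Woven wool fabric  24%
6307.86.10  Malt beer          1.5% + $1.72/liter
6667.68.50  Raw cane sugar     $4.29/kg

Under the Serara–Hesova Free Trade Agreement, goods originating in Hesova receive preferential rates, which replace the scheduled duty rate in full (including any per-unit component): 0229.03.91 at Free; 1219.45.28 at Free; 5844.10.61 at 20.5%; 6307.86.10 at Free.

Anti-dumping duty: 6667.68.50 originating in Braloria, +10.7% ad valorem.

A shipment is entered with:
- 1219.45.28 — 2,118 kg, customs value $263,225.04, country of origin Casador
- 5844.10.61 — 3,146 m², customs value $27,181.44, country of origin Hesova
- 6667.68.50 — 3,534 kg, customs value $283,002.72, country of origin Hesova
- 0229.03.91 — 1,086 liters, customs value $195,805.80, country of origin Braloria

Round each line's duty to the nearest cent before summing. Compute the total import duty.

$94,583.45

Line 1 (1219.45.28, Casador, 2,118 kg, $263,225.04):
Base rate for 1219.45.28 is $4.36/kg.
1219.45.28 has an FTA preferential rate, but origin Casador is not Hesova; base rate stands.
Duty = 2,118 × $4.36 = $9,234.48.
Line 2 (5844.10.61, Hesova, 3,146 m², $27,181.44):
Base rate for 5844.10.61 is 24%.
Origin Hesova qualifies under the Serara–Hesova agreement and 5844.10.61 is covered: preferential rate 20.5% applies instead.
Duty = $27,181.44 × 20.5% = $5,572.20.
Line 3 (6667.68.50, Hesova, 3,534 kg, $283,002.72):
Base rate for 6667.68.50 is $4.29/kg.
Origin Hesova is the FTA partner but 6667.68.50 is not on the preference list; base rate stands.
The additional-duty order on 6667.68.50 targets Braloria, not Hesova; it does not apply.
Duty = 3,534 × $4.29 = $15,160.86.
Line 4 (0229.03.91, Braloria, 1,086 liters, $195,805.80):
Base rate for 0229.03.91 is 33%.
0229.03.91 has an FTA preferential rate, but origin Braloria is not Hesova; base rate stands.
Duty = $195,805.80 × 33% = $64,615.91.
Total = $9,234.48 + $5,572.20 + $15,160.86 + $64,615.91 = $94,583.45.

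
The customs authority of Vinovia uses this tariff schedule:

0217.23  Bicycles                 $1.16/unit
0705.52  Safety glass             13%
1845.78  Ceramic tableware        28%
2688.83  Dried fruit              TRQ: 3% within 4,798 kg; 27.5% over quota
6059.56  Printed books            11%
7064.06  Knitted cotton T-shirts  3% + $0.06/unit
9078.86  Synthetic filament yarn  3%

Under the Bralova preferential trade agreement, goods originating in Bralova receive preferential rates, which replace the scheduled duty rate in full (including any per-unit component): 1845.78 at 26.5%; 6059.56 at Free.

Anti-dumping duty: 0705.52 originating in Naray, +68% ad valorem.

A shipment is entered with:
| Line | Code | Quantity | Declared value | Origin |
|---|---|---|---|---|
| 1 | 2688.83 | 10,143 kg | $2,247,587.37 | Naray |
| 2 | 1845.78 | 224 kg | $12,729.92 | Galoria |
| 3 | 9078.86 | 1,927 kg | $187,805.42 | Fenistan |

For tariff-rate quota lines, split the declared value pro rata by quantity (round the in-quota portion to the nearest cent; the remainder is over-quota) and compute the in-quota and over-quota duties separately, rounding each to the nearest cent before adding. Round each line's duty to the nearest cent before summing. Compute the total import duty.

Line 1 (2688.83, Naray, 10,143 kg, $2,247,587.37):
Code 2688.83 is under a tariff-rate quota (threshold 4,798 kg). In-quota: 4,798 kg at 3%; over-quota: 5,345 kg at 27.5%.
Pro-rata value split: in-quota = $2,247,587.37 × 4,798/10,143 = $1,063,188.82; over-quota = $2,247,587.37 − $1,063,188.82 = $1,184,398.55.
In-quota duty = $1,063,188.82 × 3% = $31,895.66. Over-quota duty = $1,184,398.55 × 27.5% = $325,709.60.
Line duty = $31,895.66 + $325,709.60 = $357,605.26.
Line 2 (1845.78, Galoria, 224 kg, $12,729.92):
Base rate for 1845.78 is 28%.
1845.78 has an FTA preferential rate, but origin Galoria is not Bralova; base rate stands.
Duty = $12,729.92 × 28% = $3,564.38.
Line 3 (9078.86, Fenistan, 1,927 kg, $187,805.42):
Base rate for 9078.86 is 3%.
Duty = $187,805.42 × 3% = $5,634.16.
Total = $357,605.26 + $3,564.38 + $5,634.16 = $366,803.80.

$366,803.80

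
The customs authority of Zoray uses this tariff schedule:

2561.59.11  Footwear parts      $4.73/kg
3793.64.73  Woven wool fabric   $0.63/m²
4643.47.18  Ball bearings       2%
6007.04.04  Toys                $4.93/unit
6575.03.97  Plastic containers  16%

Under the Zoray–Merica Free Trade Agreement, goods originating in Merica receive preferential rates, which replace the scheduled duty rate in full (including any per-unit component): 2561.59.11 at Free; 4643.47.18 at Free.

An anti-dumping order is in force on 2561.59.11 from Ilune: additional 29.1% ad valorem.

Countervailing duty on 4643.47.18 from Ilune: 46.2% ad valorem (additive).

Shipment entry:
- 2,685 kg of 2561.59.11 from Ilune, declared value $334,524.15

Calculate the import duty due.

$110,046.58

Line 1 (2561.59.11, Ilune, 2,685 kg, $334,524.15):
Base rate for 2561.59.11 is $4.73/kg.
2561.59.11 has an FTA preferential rate, but origin Ilune is not Merica; base rate stands.
Additional duty on 2561.59.11 from Ilune: +29.1% ad valorem. Applied ad valorem rate = 29.1%.
Duty = $334,524.15 × 29.1% + 2,685 × $4.73 = $110,046.58.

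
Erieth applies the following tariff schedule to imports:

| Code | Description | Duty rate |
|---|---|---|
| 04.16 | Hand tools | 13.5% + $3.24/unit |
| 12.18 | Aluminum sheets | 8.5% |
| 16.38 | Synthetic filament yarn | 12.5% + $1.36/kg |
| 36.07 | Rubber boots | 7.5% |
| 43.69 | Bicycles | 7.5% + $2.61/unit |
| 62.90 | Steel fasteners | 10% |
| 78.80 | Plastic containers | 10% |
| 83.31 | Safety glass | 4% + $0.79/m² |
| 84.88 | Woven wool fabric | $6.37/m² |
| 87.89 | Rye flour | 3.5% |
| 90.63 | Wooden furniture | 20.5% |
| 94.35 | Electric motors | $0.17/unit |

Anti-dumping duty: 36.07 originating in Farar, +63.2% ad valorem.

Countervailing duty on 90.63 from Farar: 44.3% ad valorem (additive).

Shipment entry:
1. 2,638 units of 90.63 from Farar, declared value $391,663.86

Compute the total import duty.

Line 1 (90.63, Farar, 2,638 units, $391,663.86):
Base rate for 90.63 is 20.5%.
Additional duty on 90.63 from Farar: +44.3%. Applied ad valorem rate: 20.5% + 44.3% = 64.8%.
Duty = $391,663.86 × 64.8% = $253,798.18.

$253,798.18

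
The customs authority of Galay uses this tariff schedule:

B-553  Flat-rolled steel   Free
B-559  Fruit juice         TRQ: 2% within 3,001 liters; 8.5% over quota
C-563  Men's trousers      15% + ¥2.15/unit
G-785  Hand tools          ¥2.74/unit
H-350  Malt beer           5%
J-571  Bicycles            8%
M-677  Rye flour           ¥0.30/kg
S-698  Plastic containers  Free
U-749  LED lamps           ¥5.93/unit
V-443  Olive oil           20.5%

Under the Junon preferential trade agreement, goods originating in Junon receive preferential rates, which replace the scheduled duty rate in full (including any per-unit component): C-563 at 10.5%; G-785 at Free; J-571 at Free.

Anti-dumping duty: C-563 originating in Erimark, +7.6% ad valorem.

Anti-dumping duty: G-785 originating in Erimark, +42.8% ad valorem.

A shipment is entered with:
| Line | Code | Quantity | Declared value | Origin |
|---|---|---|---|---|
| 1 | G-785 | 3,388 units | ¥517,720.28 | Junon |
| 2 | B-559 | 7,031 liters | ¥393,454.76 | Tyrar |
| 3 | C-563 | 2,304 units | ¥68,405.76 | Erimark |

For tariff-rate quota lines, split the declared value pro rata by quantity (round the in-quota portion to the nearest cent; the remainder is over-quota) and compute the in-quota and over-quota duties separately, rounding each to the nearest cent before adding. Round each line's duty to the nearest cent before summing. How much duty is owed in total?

Line 1 (G-785, Junon, 3,388 units, ¥517,720.28):
Base rate for G-785 is ¥2.74/unit.
Origin Junon qualifies under the Galay–Junon agreement and G-785 is covered: preferential rate Free applies instead.
The additional-duty order on G-785 targets Erimark, not Junon; it does not apply.
Duty = ¥517,720.28 × 0% = ¥0.00.
Line 2 (B-559, Tyrar, 7,031 liters, ¥393,454.76):
Code B-559 is under a tariff-rate quota (threshold 3,001 liters). In-quota: 3,001 liters at 2%; over-quota: 4,030 liters at 8.5%.
Pro-rata value split: in-quota = ¥393,454.76 × 3,001/7,031 = ¥167,935.96; over-quota = ¥393,454.76 − ¥167,935.96 = ¥225,518.80.
In-quota duty = ¥167,935.96 × 2% = ¥3,358.72. Over-quota duty = ¥225,518.80 × 8.5% = ¥19,169.10.
Line duty = ¥3,358.72 + ¥19,169.10 = ¥22,527.82.
Line 3 (C-563, Erimark, 2,304 units, ¥68,405.76):
Base rate for C-563 is 15% + ¥2.15/unit.
C-563 has an FTA preferential rate, but origin Erimark is not Junon; base rate stands.
Additional duty on C-563 from Erimark: +7.6%. Applied ad valorem rate: 15% + 7.6% = 22.6%.
Duty = ¥68,405.76 × 22.6% + 2,304 × ¥2.15 = ¥20,413.30.
Total = ¥0.00 + ¥22,527.82 + ¥20,413.30 = ¥42,941.12.

¥42,941.12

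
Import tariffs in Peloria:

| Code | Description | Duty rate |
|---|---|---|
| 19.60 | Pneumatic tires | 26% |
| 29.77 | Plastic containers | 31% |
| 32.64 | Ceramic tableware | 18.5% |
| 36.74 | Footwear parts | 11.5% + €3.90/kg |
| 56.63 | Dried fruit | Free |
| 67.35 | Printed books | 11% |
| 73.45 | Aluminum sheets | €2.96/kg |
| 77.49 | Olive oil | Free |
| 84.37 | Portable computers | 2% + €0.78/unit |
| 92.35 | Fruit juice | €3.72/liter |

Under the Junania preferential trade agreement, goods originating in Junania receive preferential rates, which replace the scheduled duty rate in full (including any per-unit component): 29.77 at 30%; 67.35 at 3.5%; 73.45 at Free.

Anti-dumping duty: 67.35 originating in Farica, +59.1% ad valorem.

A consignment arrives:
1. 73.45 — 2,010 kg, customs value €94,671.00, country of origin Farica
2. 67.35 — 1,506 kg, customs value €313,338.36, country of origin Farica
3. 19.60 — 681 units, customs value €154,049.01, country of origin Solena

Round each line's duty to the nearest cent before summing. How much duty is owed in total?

€265,652.53

Line 1 (73.45, Farica, 2,010 kg, €94,671.00):
Base rate for 73.45 is €2.96/kg.
73.45 has an FTA preferential rate, but origin Farica is not Junania; base rate stands.
Duty = 2,010 × €2.96 = €5,949.60.
Line 2 (67.35, Farica, 1,506 kg, €313,338.36):
Base rate for 67.35 is 11%.
67.35 has an FTA preferential rate, but origin Farica is not Junania; base rate stands.
Additional duty on 67.35 from Farica: +59.1%. Applied ad valorem rate: 11% + 59.1% = 70.1%.
Duty = €313,338.36 × 70.1% = €219,650.19.
Line 3 (19.60, Solena, 681 units, €154,049.01):
Base rate for 19.60 is 26%.
Duty = €154,049.01 × 26% = €40,052.74.
Total = €5,949.60 + €219,650.19 + €40,052.74 = €265,652.53.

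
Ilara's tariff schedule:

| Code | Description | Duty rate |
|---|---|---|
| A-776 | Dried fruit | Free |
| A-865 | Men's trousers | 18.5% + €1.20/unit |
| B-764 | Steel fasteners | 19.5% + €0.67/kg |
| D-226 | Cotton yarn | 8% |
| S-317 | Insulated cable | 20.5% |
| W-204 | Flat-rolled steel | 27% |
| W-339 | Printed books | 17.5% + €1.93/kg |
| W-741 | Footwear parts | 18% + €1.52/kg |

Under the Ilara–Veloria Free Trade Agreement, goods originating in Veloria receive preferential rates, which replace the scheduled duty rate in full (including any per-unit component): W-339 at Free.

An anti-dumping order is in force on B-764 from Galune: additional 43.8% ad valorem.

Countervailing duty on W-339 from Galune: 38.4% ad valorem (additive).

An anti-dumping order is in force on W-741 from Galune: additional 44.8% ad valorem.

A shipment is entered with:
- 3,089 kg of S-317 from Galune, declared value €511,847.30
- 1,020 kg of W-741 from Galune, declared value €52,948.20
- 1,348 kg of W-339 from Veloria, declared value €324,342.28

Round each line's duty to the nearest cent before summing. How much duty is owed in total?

Line 1 (S-317, Galune, 3,089 kg, €511,847.30):
Base rate for S-317 is 20.5%.
Duty = €511,847.30 × 20.5% = €104,928.70.
Line 2 (W-741, Galune, 1,020 kg, €52,948.20):
Base rate for W-741 is 18% + €1.52/kg.
Additional duty on W-741 from Galune: +44.8%. Applied ad valorem rate: 18% + 44.8% = 62.8%.
Duty = €52,948.20 × 62.8% + 1,020 × €1.52 = €34,801.87.
Line 3 (W-339, Veloria, 1,348 kg, €324,342.28):
Base rate for W-339 is 17.5% + €1.93/kg.
Origin Veloria qualifies under the Ilara–Veloria agreement and W-339 is covered: preferential rate Free applies instead.
The additional-duty order on W-339 targets Galune, not Veloria; it does not apply.
Duty = €324,342.28 × 0% = €0.00.
Total = €104,928.70 + €34,801.87 + €0.00 = €139,730.57.

€139,730.57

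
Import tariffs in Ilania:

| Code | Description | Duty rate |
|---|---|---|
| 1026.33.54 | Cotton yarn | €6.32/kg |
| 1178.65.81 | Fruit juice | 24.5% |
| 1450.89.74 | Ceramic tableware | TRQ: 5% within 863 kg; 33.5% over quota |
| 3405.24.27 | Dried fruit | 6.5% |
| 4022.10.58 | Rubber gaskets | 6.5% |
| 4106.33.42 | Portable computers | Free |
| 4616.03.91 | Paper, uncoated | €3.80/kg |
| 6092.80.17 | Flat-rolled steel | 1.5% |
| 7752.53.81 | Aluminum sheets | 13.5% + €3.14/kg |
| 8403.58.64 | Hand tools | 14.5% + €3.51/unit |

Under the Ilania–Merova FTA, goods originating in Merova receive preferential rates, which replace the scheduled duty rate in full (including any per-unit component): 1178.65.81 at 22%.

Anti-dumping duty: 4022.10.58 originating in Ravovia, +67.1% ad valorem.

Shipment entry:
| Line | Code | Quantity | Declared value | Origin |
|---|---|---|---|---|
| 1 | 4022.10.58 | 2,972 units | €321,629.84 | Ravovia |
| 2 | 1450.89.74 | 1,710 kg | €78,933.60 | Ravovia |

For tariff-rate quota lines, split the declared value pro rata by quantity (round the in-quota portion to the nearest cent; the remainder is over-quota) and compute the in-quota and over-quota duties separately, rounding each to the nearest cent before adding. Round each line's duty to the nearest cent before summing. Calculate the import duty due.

Line 1 (4022.10.58, Ravovia, 2,972 units, €321,629.84):
Base rate for 4022.10.58 is 6.5%.
Additional duty on 4022.10.58 from Ravovia: +67.1%. Applied ad valorem rate: 6.5% + 67.1% = 73.6%.
Duty = €321,629.84 × 73.6% = €236,719.56.
Line 2 (1450.89.74, Ravovia, 1,710 kg, €78,933.60):
Code 1450.89.74 is under a tariff-rate quota (threshold 863 kg). In-quota: 863 kg at 5%; over-quota: 847 kg at 33.5%.
Pro-rata value split: in-quota = €78,933.60 × 863/1,710 = €39,836.08; over-quota = €78,933.60 − €39,836.08 = €39,097.52.
In-quota duty = €39,836.08 × 5% = €1,991.80. Over-quota duty = €39,097.52 × 33.5% = €13,097.67.
Line duty = €1,991.80 + €13,097.67 = €15,089.47.
Total = €236,719.56 + €15,089.47 = €251,809.03.

€251,809.03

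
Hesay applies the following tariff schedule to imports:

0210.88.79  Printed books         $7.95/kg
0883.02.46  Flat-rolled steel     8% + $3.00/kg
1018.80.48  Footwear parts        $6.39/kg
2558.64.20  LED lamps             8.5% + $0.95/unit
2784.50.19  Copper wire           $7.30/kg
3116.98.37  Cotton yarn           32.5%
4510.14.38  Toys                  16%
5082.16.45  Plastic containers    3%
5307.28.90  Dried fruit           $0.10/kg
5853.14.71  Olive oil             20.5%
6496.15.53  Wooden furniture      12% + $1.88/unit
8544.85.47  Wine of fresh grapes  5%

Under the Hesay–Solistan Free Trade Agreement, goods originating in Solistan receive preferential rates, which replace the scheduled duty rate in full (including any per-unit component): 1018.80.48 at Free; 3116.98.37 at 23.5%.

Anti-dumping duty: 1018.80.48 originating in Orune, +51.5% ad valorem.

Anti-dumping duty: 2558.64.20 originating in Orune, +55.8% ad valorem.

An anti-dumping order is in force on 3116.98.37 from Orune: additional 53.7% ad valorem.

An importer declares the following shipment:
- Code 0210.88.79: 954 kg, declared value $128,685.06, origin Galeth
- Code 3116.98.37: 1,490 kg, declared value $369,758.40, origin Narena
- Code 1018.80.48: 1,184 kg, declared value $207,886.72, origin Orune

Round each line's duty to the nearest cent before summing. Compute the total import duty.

$242,383.20

Line 1 (0210.88.79, Galeth, 954 kg, $128,685.06):
Base rate for 0210.88.79 is $7.95/kg.
Duty = 954 × $7.95 = $7,584.30.
Line 2 (3116.98.37, Narena, 1,490 kg, $369,758.40):
Base rate for 3116.98.37 is 32.5%.
3116.98.37 has an FTA preferential rate, but origin Narena is not Solistan; base rate stands.
The additional-duty order on 3116.98.37 targets Orune, not Narena; it does not apply.
Duty = $369,758.40 × 32.5% = $120,171.48.
Line 3 (1018.80.48, Orune, 1,184 kg, $207,886.72):
Base rate for 1018.80.48 is $6.39/kg.
1018.80.48 has an FTA preferential rate, but origin Orune is not Solistan; base rate stands.
Additional duty on 1018.80.48 from Orune: +51.5% ad valorem. Applied ad valorem rate = 51.5%.
Duty = $207,886.72 × 51.5% + 1,184 × $6.39 = $114,627.42.
Total = $7,584.30 + $120,171.48 + $114,627.42 = $242,383.20.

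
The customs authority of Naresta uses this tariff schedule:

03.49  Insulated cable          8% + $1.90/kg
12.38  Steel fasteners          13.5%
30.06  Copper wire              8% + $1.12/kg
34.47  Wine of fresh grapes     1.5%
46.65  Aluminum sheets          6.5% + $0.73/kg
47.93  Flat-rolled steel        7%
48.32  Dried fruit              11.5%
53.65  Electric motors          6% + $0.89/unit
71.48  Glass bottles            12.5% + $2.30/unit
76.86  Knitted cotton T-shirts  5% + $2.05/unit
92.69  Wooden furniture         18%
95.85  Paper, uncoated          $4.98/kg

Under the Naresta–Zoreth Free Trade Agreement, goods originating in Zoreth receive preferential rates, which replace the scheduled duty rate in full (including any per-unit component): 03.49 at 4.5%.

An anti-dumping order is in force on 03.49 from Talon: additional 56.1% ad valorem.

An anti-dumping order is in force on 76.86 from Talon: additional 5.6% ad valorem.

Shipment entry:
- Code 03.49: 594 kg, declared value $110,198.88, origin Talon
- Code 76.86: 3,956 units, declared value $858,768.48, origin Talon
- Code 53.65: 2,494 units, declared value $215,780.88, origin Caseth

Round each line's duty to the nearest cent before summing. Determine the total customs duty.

$186,071.85

Line 1 (03.49, Talon, 594 kg, $110,198.88):
Base rate for 03.49 is 8% + $1.90/kg.
03.49 has an FTA preferential rate, but origin Talon is not Zoreth; base rate stands.
Additional duty on 03.49 from Talon: +56.1%. Applied ad valorem rate: 8% + 56.1% = 64.1%.
Duty = $110,198.88 × 64.1% + 594 × $1.90 = $71,766.08.
Line 2 (76.86, Talon, 3,956 units, $858,768.48):
Base rate for 76.86 is 5% + $2.05/unit.
Additional duty on 76.86 from Talon: +5.6%. Applied ad valorem rate: 5% + 5.6% = 10.6%.
Duty = $858,768.48 × 10.6% + 3,956 × $2.05 = $99,139.26.
Line 3 (53.65, Caseth, 2,494 units, $215,780.88):
Base rate for 53.65 is 6% + $0.89/unit.
Duty = $215,780.88 × 6% + 2,494 × $0.89 = $15,166.51.
Total = $71,766.08 + $99,139.26 + $15,166.51 = $186,071.85.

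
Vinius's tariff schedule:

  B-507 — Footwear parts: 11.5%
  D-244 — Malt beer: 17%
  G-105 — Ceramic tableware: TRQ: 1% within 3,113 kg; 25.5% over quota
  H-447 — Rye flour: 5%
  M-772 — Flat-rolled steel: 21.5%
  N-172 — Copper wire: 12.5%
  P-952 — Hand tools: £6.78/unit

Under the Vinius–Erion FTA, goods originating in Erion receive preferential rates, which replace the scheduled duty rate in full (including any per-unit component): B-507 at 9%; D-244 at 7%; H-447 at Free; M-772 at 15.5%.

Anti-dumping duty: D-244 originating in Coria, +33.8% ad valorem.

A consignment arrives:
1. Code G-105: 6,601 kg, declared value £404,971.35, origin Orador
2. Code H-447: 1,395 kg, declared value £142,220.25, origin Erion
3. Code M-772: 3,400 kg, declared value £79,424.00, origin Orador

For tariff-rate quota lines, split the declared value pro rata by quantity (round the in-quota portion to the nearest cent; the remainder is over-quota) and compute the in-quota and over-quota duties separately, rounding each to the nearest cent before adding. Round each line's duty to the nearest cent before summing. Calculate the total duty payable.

Line 1 (G-105, Orador, 6,601 kg, £404,971.35):
Code G-105 is under a tariff-rate quota (threshold 3,113 kg). In-quota: 3,113 kg at 1%; over-quota: 3,488 kg at 25.5%.
Pro-rata value split: in-quota = £404,971.35 × 3,113/6,601 = £190,982.55; over-quota = £404,971.35 − £190,982.55 = £213,988.80.
In-quota duty = £190,982.55 × 1% = £1,909.83. Over-quota duty = £213,988.80 × 25.5% = £54,567.14.
Line duty = £1,909.83 + £54,567.14 = £56,476.97.
Line 2 (H-447, Erion, 1,395 kg, £142,220.25):
Base rate for H-447 is 5%.
Origin Erion qualifies under the Vinius–Erion agreement and H-447 is covered: preferential rate Free applies instead.
Duty = £142,220.25 × 0% = £0.00.
Line 3 (M-772, Orador, 3,400 kg, £79,424.00):
Base rate for M-772 is 21.5%.
M-772 has an FTA preferential rate, but origin Orador is not Erion; base rate stands.
Duty = £79,424.00 × 21.5% = £17,076.16.
Total = £56,476.97 + £0.00 + £17,076.16 = £73,553.13.

£73,553.13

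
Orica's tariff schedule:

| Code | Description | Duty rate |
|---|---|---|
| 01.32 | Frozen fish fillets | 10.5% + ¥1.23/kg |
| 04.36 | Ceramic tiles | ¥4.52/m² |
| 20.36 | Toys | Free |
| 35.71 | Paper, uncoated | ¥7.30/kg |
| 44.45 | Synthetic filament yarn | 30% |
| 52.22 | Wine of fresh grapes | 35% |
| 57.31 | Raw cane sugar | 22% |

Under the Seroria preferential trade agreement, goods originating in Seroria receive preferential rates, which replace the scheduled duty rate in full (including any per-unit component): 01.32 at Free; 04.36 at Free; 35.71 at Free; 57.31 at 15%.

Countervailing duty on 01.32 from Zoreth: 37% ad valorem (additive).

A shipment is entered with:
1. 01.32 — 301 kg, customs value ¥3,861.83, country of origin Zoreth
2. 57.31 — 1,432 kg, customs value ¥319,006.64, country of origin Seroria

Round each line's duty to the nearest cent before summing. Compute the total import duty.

¥50,055.60

Line 1 (01.32, Zoreth, 301 kg, ¥3,861.83):
Base rate for 01.32 is 10.5% + ¥1.23/kg.
01.32 has an FTA preferential rate, but origin Zoreth is not Seroria; base rate stands.
Additional duty on 01.32 from Zoreth: +37%. Applied ad valorem rate: 10.5% + 37% = 47.5%.
Duty = ¥3,861.83 × 47.5% + 301 × ¥1.23 = ¥2,204.60.
Line 2 (57.31, Seroria, 1,432 kg, ¥319,006.64):
Base rate for 57.31 is 22%.
Origin Seroria qualifies under the Orica–Seroria agreement and 57.31 is covered: preferential rate 15% applies instead.
Duty = ¥319,006.64 × 15% = ¥47,851.00.
Total = ¥2,204.60 + ¥47,851.00 = ¥50,055.60.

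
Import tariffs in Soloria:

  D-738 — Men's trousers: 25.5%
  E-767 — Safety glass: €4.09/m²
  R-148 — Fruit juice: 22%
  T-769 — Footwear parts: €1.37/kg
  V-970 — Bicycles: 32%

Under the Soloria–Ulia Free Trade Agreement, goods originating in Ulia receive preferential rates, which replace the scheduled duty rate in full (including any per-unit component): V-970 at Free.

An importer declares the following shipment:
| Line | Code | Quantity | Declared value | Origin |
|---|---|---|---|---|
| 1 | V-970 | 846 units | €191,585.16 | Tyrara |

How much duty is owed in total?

Line 1 (V-970, Tyrara, 846 units, €191,585.16):
Base rate for V-970 is 32%.
V-970 has an FTA preferential rate, but origin Tyrara is not Ulia; base rate stands.
Duty = €191,585.16 × 32% = €61,307.25.

€61,307.25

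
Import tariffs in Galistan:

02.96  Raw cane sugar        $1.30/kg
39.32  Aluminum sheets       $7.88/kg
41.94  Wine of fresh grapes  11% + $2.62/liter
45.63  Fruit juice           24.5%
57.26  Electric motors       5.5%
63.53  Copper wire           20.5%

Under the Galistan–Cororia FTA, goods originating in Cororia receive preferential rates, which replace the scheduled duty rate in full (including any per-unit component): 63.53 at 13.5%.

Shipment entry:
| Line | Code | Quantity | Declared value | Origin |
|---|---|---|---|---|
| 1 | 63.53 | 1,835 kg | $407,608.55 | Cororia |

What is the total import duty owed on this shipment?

Line 1 (63.53, Cororia, 1,835 kg, $407,608.55):
Base rate for 63.53 is 20.5%.
Origin Cororia qualifies under the Galistan–Cororia agreement and 63.53 is covered: preferential rate 13.5% applies instead.
Duty = $407,608.55 × 13.5% = $55,027.15.

$55,027.15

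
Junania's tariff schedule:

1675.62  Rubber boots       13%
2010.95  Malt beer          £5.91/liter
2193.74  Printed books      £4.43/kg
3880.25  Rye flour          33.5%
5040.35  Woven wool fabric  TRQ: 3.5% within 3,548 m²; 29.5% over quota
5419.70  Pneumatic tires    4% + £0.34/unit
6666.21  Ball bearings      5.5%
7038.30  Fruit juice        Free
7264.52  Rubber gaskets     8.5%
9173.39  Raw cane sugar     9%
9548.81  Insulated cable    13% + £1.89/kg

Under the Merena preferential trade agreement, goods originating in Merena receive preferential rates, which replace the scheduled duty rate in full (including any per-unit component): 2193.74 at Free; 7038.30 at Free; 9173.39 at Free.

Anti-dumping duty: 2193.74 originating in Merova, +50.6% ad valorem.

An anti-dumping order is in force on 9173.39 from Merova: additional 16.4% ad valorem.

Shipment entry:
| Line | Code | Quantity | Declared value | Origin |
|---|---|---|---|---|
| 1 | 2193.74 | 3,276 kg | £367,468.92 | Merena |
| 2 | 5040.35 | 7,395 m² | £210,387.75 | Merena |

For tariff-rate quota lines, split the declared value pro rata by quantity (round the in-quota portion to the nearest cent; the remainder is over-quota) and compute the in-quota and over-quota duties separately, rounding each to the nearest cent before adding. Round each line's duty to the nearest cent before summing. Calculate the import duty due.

Line 1 (2193.74, Merena, 3,276 kg, £367,468.92):
Base rate for 2193.74 is £4.43/kg.
Origin Merena qualifies under the Junania–Merena agreement and 2193.74 is covered: preferential rate Free applies instead.
The additional-duty order on 2193.74 targets Merova, not Merena; it does not apply.
Duty = £367,468.92 × 0% = £0.00.
Line 2 (5040.35, Merena, 7,395 m², £210,387.75):
Code 5040.35 is under a tariff-rate quota (threshold 3,548 m²). In-quota: 3,548 m² at 3.5%; over-quota: 3,847 m² at 29.5%.
Pro-rata value split: in-quota = £210,387.75 × 3,548/7,395 = £100,940.60; over-quota = £210,387.75 − £100,940.60 = £109,447.15.
In-quota duty = £100,940.60 × 3.5% = £3,532.92. Over-quota duty = £109,447.15 × 29.5% = £32,286.91.
Line duty = £3,532.92 + £32,286.91 = £35,819.83.
Total = £0.00 + £35,819.83 = £35,819.83.

£35,819.83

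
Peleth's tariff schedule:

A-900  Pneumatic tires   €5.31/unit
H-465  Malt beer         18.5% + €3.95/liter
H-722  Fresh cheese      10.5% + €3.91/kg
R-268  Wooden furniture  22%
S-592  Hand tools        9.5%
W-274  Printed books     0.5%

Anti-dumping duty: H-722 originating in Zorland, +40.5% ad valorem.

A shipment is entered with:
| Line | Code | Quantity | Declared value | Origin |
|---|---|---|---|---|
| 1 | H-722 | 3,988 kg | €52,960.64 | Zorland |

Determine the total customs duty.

€42,603.01

Line 1 (H-722, Zorland, 3,988 kg, €52,960.64):
Base rate for H-722 is 10.5% + €3.91/kg.
Additional duty on H-722 from Zorland: +40.5%. Applied ad valorem rate: 10.5% + 40.5% = 51%.
Duty = €52,960.64 × 51% + 3,988 × €3.91 = €42,603.01.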